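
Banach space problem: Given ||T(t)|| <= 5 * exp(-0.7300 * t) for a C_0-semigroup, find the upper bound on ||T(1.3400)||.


||T(1.3400)|| <= 5 * exp(-0.7300 * 1.3400)
= 5 * exp(-0.9782)
= 5 * 0.3760
= 1.8799

1.8799


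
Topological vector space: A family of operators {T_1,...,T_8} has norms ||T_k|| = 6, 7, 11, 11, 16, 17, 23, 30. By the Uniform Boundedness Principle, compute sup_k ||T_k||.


By the Uniform Boundedness Principle, the supremum of norms is finite.
sup_k ||T_k|| = max(6, 7, 11, 11, 16, 17, 23, 30) = 30

30


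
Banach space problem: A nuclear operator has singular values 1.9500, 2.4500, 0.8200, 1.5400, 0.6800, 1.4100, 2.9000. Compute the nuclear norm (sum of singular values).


The nuclear norm is the sum of all singular values.
||T||_1 = 1.9500 + 2.4500 + 0.8200 + 1.5400 + 0.6800 + 1.4100 + 2.9000
= 11.7500

11.7500


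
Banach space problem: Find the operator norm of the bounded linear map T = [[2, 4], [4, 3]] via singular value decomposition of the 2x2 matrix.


A^T A = [[20, 20], [20, 25]]
trace(A^T A) = 45, det(A^T A) = 100
discriminant = 45^2 - 4*100 = 1625
Largest eigenvalue of A^T A = (trace + sqrt(disc))/2 = 42.6556
||T|| = sqrt(42.6556) = 6.5311

6.5311


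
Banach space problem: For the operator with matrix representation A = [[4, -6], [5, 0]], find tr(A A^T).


trace(A * A^T) = sum of squares of all entries
= 4^2 + (-6)^2 + 5^2 + 0^2
= 16 + 36 + 25 + 0
= 77

77


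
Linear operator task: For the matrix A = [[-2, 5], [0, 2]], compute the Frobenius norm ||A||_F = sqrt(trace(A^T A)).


||A||_F^2 = sum a_ij^2
= (-2)^2 + 5^2 + 0^2 + 2^2
= 4 + 25 + 0 + 4 = 33
||A||_F = sqrt(33) = 5.7446

5.7446


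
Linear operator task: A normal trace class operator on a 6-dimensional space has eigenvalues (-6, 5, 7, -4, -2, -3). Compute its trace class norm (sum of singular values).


For a normal operator, singular values equal |eigenvalues|.
Trace norm = sum |lambda_i| = 6 + 5 + 7 + 4 + 2 + 3
= 27

27


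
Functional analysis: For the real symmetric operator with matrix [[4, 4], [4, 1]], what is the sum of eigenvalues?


For a self-adjoint (symmetric) matrix, the eigenvalues are real.
The sum of eigenvalues equals the trace of the matrix.
trace = 4 + 1 = 5

5


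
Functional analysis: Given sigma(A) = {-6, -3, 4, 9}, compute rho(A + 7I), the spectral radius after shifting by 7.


Spectrum of A + 7I = {1, 4, 11, 16}
Spectral radius = max |lambda| over the shifted spectrum
= max(1, 4, 11, 16) = 16

16


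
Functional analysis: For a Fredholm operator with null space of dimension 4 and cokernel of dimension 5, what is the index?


The Fredholm index is defined as ind(T) = dim(ker T) - dim(coker T)
= 4 - 5
= -1

-1


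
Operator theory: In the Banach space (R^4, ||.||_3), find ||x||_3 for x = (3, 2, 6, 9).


The l^3 norm = (sum |x_i|^3)^(1/3)
Sum of 3th powers = 27 + 8 + 216 + 729 = 980
||x||_3 = (980)^(1/3) = 9.9329

9.9329


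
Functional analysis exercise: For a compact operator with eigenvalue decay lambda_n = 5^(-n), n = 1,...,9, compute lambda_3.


The eigenvalue formula gives lambda_3 = 1/5^3
= 1/125
= 0.0080

0.0080


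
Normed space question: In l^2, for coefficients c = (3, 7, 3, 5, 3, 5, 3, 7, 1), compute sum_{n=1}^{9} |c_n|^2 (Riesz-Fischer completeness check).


sum |c_n|^2 = 3^2 + 7^2 + 3^2 + 5^2 + 3^2 + 5^2 + 3^2 + 7^2 + 1^2
= 9 + 49 + 9 + 25 + 9 + 25 + 9 + 49 + 1
= 185

185


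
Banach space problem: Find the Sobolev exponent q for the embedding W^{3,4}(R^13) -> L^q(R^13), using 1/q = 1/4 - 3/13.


Using the Sobolev embedding formula: 1/q = 1/p - k/n
1/q = 1/4 - 3/13 = 1/52
q = 1/(1/52) = 52

52.0000


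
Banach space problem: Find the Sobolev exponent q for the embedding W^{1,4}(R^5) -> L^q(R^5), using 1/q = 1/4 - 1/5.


Using the Sobolev embedding formula: 1/q = 1/p - k/n
1/q = 1/4 - 1/5 = 1/20
q = 1/(1/20) = 20

20.0000


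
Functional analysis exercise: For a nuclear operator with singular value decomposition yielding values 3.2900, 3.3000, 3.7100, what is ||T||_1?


The nuclear norm is the sum of all singular values.
||T||_1 = 3.2900 + 3.3000 + 3.7100
= 10.3000

10.3000


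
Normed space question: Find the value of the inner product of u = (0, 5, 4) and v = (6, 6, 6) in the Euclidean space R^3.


Computing the standard inner product <u, v> = sum u_i * v_i
= 0*6 + 5*6 + 4*6
= 0 + 30 + 24
= 54

54


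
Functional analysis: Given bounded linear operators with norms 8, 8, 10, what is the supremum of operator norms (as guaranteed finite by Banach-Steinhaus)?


By the Uniform Boundedness Principle, the supremum of norms is finite.
sup_k ||T_k|| = max(8, 8, 10) = 10

10


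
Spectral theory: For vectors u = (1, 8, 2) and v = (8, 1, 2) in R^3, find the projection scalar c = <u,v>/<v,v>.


Computing <u,v> = 1*8 + 8*1 + 2*2 = 20
Computing <v,v> = 8^2 + 1^2 + 2^2 = 69
Projection coefficient = 20/69 = 0.2899

0.2899


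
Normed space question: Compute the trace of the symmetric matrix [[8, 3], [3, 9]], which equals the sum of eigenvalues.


For a self-adjoint (symmetric) matrix, the eigenvalues are real.
The sum of eigenvalues equals the trace of the matrix.
trace = 8 + 9 = 17

17


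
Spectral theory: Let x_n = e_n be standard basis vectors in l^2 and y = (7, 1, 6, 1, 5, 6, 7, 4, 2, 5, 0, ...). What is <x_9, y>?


x_9 = e_9 is the standard basis vector with 1 in position 9.
<x_9, y> = y_9 = 2
As n -> infinity, <x_n, y> -> 0, confirming weak convergence of (x_n) to 0.

2


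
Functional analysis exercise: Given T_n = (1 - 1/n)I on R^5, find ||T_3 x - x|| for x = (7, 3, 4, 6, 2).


T_3 x - x = (1 - 1/3)x - x = -x/3
||x|| = sqrt(114) = 10.6771
||T_3 x - x|| = ||x||/3 = 10.6771/3 = 3.5590

3.5590


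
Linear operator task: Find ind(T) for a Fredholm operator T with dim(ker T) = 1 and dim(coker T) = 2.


The Fredholm index is defined as ind(T) = dim(ker T) - dim(coker T)
= 1 - 2
= -1

-1


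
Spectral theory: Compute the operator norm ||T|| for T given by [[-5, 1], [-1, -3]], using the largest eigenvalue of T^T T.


A^T A = [[26, -2], [-2, 10]]
trace(A^T A) = 36, det(A^T A) = 256
discriminant = 36^2 - 4*256 = 272
Largest eigenvalue of A^T A = (trace + sqrt(disc))/2 = 26.2462
||T|| = sqrt(26.2462) = 5.1231

5.1231


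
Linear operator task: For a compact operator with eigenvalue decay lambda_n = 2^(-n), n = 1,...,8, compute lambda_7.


The eigenvalue formula gives lambda_7 = 1/2^7
= 1/128
= 0.0078

0.0078


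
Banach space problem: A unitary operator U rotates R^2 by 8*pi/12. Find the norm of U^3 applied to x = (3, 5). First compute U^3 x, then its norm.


U is a rotation by theta = 8*pi/12
U^3 = rotation by 3*theta = 24*pi/12 = 0*pi/12 (mod 2*pi)
cos(0*pi/12) = 1.0000, sin(0*pi/12) = 0.0000
U^3 x = (1.0000 * 3 - 0.0000 * 5, 0.0000 * 3 + 1.0000 * 5)
= (3.0000, 5.0000)
||U^3 x|| = sqrt(3.0000^2 + 5.0000^2) = sqrt(34.0000) = 5.8310

5.8310


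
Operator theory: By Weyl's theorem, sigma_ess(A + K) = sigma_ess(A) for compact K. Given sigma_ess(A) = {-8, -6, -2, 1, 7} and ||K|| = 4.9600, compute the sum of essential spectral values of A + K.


By Weyl's theorem, the essential spectrum is invariant under compact perturbations.
sigma_ess(A + K) = sigma_ess(A) = {-8, -6, -2, 1, 7}
Sum = -8 + -6 + -2 + 1 + 7 = -8

-8


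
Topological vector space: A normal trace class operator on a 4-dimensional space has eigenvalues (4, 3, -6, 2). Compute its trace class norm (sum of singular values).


For a normal operator, singular values equal |eigenvalues|.
Trace norm = sum |lambda_i| = 4 + 3 + 6 + 2
= 15

15


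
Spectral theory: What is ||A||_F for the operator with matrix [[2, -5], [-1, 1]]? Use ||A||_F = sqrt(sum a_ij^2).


||A||_F^2 = sum a_ij^2
= 2^2 + (-5)^2 + (-1)^2 + 1^2
= 4 + 25 + 1 + 1 = 31
||A||_F = sqrt(31) = 5.5678

5.5678


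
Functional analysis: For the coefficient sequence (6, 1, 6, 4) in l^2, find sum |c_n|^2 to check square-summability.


sum |c_n|^2 = 6^2 + 1^2 + 6^2 + 4^2
= 36 + 1 + 36 + 16
= 89

89


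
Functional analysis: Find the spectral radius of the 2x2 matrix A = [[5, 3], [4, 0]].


For a 2x2 matrix, eigenvalues satisfy lambda^2 - (trace)*lambda + det = 0
trace = 5 + 0 = 5
det = 5*0 - 3*4 = -12
discriminant = 5^2 - 4*(-12) = 73
spectral radius = max |eigenvalue| = 6.7720

6.7720


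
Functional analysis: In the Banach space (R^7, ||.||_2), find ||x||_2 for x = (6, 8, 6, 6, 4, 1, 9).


The l^2 norm = (sum |x_i|^2)^(1/2)
Sum of 2th powers = 36 + 64 + 36 + 36 + 16 + 1 + 81 = 270
||x||_2 = (270)^(1/2) = 16.4317

16.4317


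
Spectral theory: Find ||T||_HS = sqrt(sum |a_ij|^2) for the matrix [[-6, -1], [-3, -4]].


The Hilbert-Schmidt norm is sqrt(sum of squares of all entries).
Sum of squares = (-6)^2 + (-1)^2 + (-3)^2 + (-4)^2
= 36 + 1 + 9 + 16 = 62
||T||_HS = sqrt(62) = 7.8740

7.8740


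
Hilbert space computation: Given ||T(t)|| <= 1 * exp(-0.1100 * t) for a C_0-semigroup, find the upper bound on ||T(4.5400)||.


||T(4.5400)|| <= 1 * exp(-0.1100 * 4.5400)
= 1 * exp(-0.4994)
= 1 * 0.6069
= 0.6069

0.6069


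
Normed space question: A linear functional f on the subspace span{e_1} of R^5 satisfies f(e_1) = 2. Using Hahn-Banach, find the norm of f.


The norm of f is given by ||f|| = sup_{||x||=1} |f(x)|.
On span{e_1}, ||e_1|| = 1, so ||f|| = |f(e_1)| / ||e_1||
= |2| / 1 = 2.0000

2.0000


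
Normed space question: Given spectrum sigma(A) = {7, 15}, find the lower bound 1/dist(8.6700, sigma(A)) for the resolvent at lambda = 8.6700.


dist(8.6700, {7, 15}) = min(|8.6700 - 7|, |8.6700 - 15|)
= min(1.6700, 6.3300) = 1.6700
Resolvent bound = 1/1.6700 = 0.5988

0.5988


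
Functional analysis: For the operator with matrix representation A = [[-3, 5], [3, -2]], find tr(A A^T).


trace(A * A^T) = sum of squares of all entries
= (-3)^2 + 5^2 + 3^2 + (-2)^2
= 9 + 25 + 9 + 4
= 47

47


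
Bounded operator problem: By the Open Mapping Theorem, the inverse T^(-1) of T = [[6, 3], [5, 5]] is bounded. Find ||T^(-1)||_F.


det(T) = 6*5 - 3*5 = 15
T^(-1) = (1/15) * [[5, -3], [-5, 6]] = [[0.3333, -0.2000], [-0.3333, 0.4000]]
||T^(-1)||_F^2 = 0.3333^2 + (-0.2000)^2 + (-0.3333)^2 + 0.4000^2 = 0.4222
||T^(-1)||_F = sqrt(0.4222) = 0.6498

0.6498


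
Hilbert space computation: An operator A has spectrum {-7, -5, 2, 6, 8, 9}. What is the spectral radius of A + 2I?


Spectrum of A + 2I = {-5, -3, 4, 8, 10, 11}
Spectral radius = max |lambda| over the shifted spectrum
= max(5, 3, 4, 8, 10, 11) = 11

11


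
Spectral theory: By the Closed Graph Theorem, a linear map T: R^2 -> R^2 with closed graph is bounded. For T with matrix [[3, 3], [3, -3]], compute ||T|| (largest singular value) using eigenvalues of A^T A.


A^T A = [[18, 0], [0, 18]]
trace(A^T A) = 36, det(A^T A) = 324
discriminant = 36^2 - 4*324 = 0
Largest eigenvalue of A^T A = (trace + sqrt(disc))/2 = 18.0000
||T|| = sqrt(18.0000) = 4.2426

4.2426


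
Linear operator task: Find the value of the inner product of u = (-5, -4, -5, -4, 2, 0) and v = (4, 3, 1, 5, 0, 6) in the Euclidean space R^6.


Computing the standard inner product <u, v> = sum u_i * v_i
= -5*4 + -4*3 + -5*1 + -4*5 + 2*0 + 0*6
= -20 + -12 + -5 + -20 + 0 + 0
= -57

-57


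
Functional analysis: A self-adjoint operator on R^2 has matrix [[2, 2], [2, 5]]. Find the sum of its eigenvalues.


For a self-adjoint (symmetric) matrix, the eigenvalues are real.
The sum of eigenvalues equals the trace of the matrix.
trace = 2 + 5 = 7

7


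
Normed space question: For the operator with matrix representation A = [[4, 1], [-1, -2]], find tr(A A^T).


trace(A * A^T) = sum of squares of all entries
= 4^2 + 1^2 + (-1)^2 + (-2)^2
= 16 + 1 + 1 + 4
= 22

22


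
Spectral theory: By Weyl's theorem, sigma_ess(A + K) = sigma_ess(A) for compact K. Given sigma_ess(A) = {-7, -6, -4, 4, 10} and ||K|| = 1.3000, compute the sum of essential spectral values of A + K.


By Weyl's theorem, the essential spectrum is invariant under compact perturbations.
sigma_ess(A + K) = sigma_ess(A) = {-7, -6, -4, 4, 10}
Sum = -7 + -6 + -4 + 4 + 10 = -3

-3


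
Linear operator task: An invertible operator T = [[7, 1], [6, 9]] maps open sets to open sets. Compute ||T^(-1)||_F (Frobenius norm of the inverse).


det(T) = 7*9 - 1*6 = 57
T^(-1) = (1/57) * [[9, -1], [-6, 7]] = [[0.1579, -0.0175], [-0.1053, 0.1228]]
||T^(-1)||_F^2 = 0.1579^2 + (-0.0175)^2 + (-0.1053)^2 + 0.1228^2 = 0.0514
||T^(-1)||_F = sqrt(0.0514) = 0.2267

0.2267


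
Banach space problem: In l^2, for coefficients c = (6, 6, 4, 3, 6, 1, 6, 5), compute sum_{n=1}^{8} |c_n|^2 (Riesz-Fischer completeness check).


sum |c_n|^2 = 6^2 + 6^2 + 4^2 + 3^2 + 6^2 + 1^2 + 6^2 + 5^2
= 36 + 36 + 16 + 9 + 36 + 1 + 36 + 25
= 195

195


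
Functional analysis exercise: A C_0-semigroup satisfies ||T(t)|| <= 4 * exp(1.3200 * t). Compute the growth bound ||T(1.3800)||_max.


||T(1.3800)|| <= 4 * exp(1.3200 * 1.3800)
= 4 * exp(1.8216)
= 4 * 6.1817
= 24.7270

24.7270


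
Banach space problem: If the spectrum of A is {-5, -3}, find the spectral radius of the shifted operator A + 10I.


Spectrum of A + 10I = {5, 7}
Spectral radius = max |lambda| over the shifted spectrum
= max(5, 7) = 7

7


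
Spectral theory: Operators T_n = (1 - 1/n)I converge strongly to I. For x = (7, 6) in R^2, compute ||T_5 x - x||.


T_5 x - x = (1 - 1/5)x - x = -x/5
||x|| = sqrt(85) = 9.2195
||T_5 x - x|| = ||x||/5 = 9.2195/5 = 1.8439

1.8439


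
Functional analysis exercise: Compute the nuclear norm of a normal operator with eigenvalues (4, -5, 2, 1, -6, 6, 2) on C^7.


For a normal operator, singular values equal |eigenvalues|.
Trace norm = sum |lambda_i| = 4 + 5 + 2 + 1 + 6 + 6 + 2
= 26

26


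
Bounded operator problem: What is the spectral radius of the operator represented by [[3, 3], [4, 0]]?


For a 2x2 matrix, eigenvalues satisfy lambda^2 - (trace)*lambda + det = 0
trace = 3 + 0 = 3
det = 3*0 - 3*4 = -12
discriminant = 3^2 - 4*(-12) = 57
spectral radius = max |eigenvalue| = 5.2749

5.2749


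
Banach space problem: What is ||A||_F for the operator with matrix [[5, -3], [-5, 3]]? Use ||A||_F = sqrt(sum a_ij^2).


||A||_F^2 = sum a_ij^2
= 5^2 + (-3)^2 + (-5)^2 + 3^2
= 25 + 9 + 25 + 9 = 68
||A||_F = sqrt(68) = 8.2462

8.2462


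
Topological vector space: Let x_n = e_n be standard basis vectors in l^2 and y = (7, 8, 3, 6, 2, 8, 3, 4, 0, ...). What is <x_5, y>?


x_5 = e_5 is the standard basis vector with 1 in position 5.
<x_5, y> = y_5 = 2
As n -> infinity, <x_n, y> -> 0, confirming weak convergence of (x_n) to 0.

2


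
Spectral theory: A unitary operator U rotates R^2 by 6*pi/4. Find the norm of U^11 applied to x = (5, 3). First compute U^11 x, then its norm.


U is a rotation by theta = 6*pi/4
U^11 = rotation by 11*theta = 66*pi/4 = 2*pi/4 (mod 2*pi)
cos(2*pi/4) = 0.0000, sin(2*pi/4) = 1.0000
U^11 x = (0.0000 * 5 - 1.0000 * 3, 1.0000 * 5 + 0.0000 * 3)
= (-3.0000, 5.0000)
||U^11 x|| = sqrt((-3.0000)^2 + 5.0000^2) = sqrt(34.0000) = 5.8310

5.8310


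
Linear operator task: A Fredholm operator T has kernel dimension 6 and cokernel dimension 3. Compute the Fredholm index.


The Fredholm index is defined as ind(T) = dim(ker T) - dim(coker T)
= 6 - 3
= 3

3


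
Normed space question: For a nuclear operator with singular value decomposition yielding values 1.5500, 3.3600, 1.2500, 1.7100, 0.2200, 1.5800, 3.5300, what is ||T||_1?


The nuclear norm is the sum of all singular values.
||T||_1 = 1.5500 + 3.3600 + 1.2500 + 1.7100 + 0.2200 + 1.5800 + 3.5300
= 13.2000

13.2000


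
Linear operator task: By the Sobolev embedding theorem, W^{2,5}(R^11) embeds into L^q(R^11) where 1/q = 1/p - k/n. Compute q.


Using the Sobolev embedding formula: 1/q = 1/p - k/n
1/q = 1/5 - 2/11 = 1/55
q = 1/(1/55) = 55

55.0000


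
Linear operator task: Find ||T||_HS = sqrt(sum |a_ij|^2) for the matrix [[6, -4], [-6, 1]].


The Hilbert-Schmidt norm is sqrt(sum of squares of all entries).
Sum of squares = 6^2 + (-4)^2 + (-6)^2 + 1^2
= 36 + 16 + 36 + 1 = 89
||T||_HS = sqrt(89) = 9.4340

9.4340


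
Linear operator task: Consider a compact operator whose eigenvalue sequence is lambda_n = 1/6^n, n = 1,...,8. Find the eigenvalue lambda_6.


The eigenvalue formula gives lambda_6 = 1/6^6
= 1/46656
= 2.1433e-05

2.1433e-05


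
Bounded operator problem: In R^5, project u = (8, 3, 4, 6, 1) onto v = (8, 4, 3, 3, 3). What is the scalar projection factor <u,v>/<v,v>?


Computing <u,v> = 8*8 + 3*4 + 4*3 + 6*3 + 1*3 = 109
Computing <v,v> = 8^2 + 4^2 + 3^2 + 3^2 + 3^2 = 107
Projection coefficient = 109/107 = 1.0187

1.0187


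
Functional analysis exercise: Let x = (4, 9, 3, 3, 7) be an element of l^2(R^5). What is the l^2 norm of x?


The l^2 norm = (sum |x_i|^2)^(1/2)
Sum of 2th powers = 16 + 81 + 9 + 9 + 49 = 164
||x||_2 = (164)^(1/2) = 12.8062

12.8062


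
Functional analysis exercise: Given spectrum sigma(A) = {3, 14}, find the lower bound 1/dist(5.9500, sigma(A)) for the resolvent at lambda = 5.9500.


dist(5.9500, {3, 14}) = min(|5.9500 - 3|, |5.9500 - 14|)
= min(2.9500, 8.0500) = 2.9500
Resolvent bound = 1/2.9500 = 0.3390

0.3390


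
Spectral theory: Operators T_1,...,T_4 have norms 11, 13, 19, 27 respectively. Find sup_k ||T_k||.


By the Uniform Boundedness Principle, the supremum of norms is finite.
sup_k ||T_k|| = max(11, 13, 19, 27) = 27

27


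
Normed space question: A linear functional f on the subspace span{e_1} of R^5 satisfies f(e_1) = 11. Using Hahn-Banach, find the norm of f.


The norm of f is given by ||f|| = sup_{||x||=1} |f(x)|.
On span{e_1}, ||e_1|| = 1, so ||f|| = |f(e_1)| / ||e_1||
= |11| / 1 = 11.0000

11.0000


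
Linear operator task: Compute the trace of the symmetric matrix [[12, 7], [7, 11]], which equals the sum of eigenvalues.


For a self-adjoint (symmetric) matrix, the eigenvalues are real.
The sum of eigenvalues equals the trace of the matrix.
trace = 12 + 11 = 23

23


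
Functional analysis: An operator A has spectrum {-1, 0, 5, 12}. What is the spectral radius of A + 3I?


Spectrum of A + 3I = {2, 3, 8, 15}
Spectral radius = max |lambda| over the shifted spectrum
= max(2, 3, 8, 15) = 15

15


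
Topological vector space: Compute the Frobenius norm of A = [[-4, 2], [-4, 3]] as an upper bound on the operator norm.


||A||_F^2 = sum a_ij^2
= (-4)^2 + 2^2 + (-4)^2 + 3^2
= 16 + 4 + 16 + 9 = 45
||A||_F = sqrt(45) = 6.7082

6.7082


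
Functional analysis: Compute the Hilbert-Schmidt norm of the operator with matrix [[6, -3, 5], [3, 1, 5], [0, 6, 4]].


The Hilbert-Schmidt norm is sqrt(sum of squares of all entries).
Sum of squares = 6^2 + (-3)^2 + 5^2 + 3^2 + 1^2 + 5^2 + 0^2 + 6^2 + 4^2
= 36 + 9 + 25 + 9 + 1 + 25 + 0 + 36 + 16 = 157
||T||_HS = sqrt(157) = 12.5300

12.5300


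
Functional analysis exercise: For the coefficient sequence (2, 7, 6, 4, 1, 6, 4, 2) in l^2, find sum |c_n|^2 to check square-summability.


sum |c_n|^2 = 2^2 + 7^2 + 6^2 + 4^2 + 1^2 + 6^2 + 4^2 + 2^2
= 4 + 49 + 36 + 16 + 1 + 36 + 16 + 4
= 162

162


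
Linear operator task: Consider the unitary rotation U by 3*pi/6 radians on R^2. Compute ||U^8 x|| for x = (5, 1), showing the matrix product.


U is a rotation by theta = 3*pi/6
U^8 = rotation by 8*theta = 24*pi/6 = 0*pi/6 (mod 2*pi)
cos(0*pi/6) = 1.0000, sin(0*pi/6) = 0.0000
U^8 x = (1.0000 * 5 - 0.0000 * 1, 0.0000 * 5 + 1.0000 * 1)
= (5.0000, 1.0000)
||U^8 x|| = sqrt(5.0000^2 + 1.0000^2) = sqrt(26.0000) = 5.0990

5.0990


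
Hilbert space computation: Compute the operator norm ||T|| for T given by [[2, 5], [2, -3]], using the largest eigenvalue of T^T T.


A^T A = [[8, 4], [4, 34]]
trace(A^T A) = 42, det(A^T A) = 256
discriminant = 42^2 - 4*256 = 740
Largest eigenvalue of A^T A = (trace + sqrt(disc))/2 = 34.6015
||T|| = sqrt(34.6015) = 5.8823

5.8823


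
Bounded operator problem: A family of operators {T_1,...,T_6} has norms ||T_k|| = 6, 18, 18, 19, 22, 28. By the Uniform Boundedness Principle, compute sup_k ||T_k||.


By the Uniform Boundedness Principle, the supremum of norms is finite.
sup_k ||T_k|| = max(6, 18, 18, 19, 22, 28) = 28

28


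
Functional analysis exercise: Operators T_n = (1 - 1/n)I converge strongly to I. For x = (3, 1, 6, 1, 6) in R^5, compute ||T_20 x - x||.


T_20 x - x = (1 - 1/20)x - x = -x/20
||x|| = sqrt(83) = 9.1104
||T_20 x - x|| = ||x||/20 = 9.1104/20 = 0.4555

0.4555


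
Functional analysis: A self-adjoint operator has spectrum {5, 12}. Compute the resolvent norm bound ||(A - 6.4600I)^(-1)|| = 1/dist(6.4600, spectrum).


dist(6.4600, {5, 12}) = min(|6.4600 - 5|, |6.4600 - 12|)
= min(1.4600, 5.5400) = 1.4600
Resolvent bound = 1/1.4600 = 0.6849

0.6849


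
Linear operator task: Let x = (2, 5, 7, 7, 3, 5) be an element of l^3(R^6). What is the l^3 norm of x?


The l^3 norm = (sum |x_i|^3)^(1/3)
Sum of 3th powers = 8 + 125 + 343 + 343 + 27 + 125 = 971
||x||_3 = (971)^(1/3) = 9.9024

9.9024


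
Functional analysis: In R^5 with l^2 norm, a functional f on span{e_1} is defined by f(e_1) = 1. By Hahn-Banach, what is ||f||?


The norm of f is given by ||f|| = sup_{||x||=1} |f(x)|.
On span{e_1}, ||e_1|| = 1, so ||f|| = |f(e_1)| / ||e_1||
= |1| / 1 = 1.0000

1.0000


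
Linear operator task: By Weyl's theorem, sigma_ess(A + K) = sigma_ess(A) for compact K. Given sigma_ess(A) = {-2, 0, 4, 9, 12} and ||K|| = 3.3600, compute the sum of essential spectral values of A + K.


By Weyl's theorem, the essential spectrum is invariant under compact perturbations.
sigma_ess(A + K) = sigma_ess(A) = {-2, 0, 4, 9, 12}
Sum = -2 + 0 + 4 + 9 + 12 = 23

23


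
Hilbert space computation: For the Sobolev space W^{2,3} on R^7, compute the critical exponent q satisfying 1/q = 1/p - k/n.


Using the Sobolev embedding formula: 1/q = 1/p - k/n
1/q = 1/3 - 2/7 = 1/21
q = 1/(1/21) = 21

21.0000


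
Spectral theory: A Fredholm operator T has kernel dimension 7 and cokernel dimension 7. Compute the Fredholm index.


The Fredholm index is defined as ind(T) = dim(ker T) - dim(coker T)
= 7 - 7
= 0

0


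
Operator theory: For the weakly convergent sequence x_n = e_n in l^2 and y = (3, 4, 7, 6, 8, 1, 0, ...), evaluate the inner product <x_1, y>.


x_1 = e_1 is the standard basis vector with 1 in position 1.
<x_1, y> = y_1 = 3
As n -> infinity, <x_n, y> -> 0, confirming weak convergence of (x_n) to 0.

3


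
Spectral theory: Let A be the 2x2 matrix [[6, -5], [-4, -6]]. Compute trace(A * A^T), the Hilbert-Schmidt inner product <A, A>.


trace(A * A^T) = sum of squares of all entries
= 6^2 + (-5)^2 + (-4)^2 + (-6)^2
= 36 + 25 + 16 + 36
= 113

113


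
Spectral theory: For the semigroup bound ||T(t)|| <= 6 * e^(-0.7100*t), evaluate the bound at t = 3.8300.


||T(3.8300)|| <= 6 * exp(-0.7100 * 3.8300)
= 6 * exp(-2.7193)
= 6 * 0.0659
= 0.3955

0.3955


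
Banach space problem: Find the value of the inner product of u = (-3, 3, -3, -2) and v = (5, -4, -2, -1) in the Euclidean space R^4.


Computing the standard inner product <u, v> = sum u_i * v_i
= -3*5 + 3*-4 + -3*-2 + -2*-1
= -15 + -12 + 6 + 2
= -19

-19


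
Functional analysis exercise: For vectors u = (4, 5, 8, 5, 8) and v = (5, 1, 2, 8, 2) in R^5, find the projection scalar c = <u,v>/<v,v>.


Computing <u,v> = 4*5 + 5*1 + 8*2 + 5*8 + 8*2 = 97
Computing <v,v> = 5^2 + 1^2 + 2^2 + 8^2 + 2^2 = 98
Projection coefficient = 97/98 = 0.9898

0.9898


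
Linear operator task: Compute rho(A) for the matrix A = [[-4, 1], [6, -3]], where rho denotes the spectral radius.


For a 2x2 matrix, eigenvalues satisfy lambda^2 - (trace)*lambda + det = 0
trace = -4 + -3 = -7
det = -4*-3 - 1*6 = 6
discriminant = (-7)^2 - 4*(6) = 25
spectral radius = max |eigenvalue| = 6.0000

6.0000


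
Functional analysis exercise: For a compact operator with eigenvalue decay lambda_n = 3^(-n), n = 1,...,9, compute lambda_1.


The eigenvalue formula gives lambda_1 = 1/3^1
= 1/3
= 0.3333

0.3333


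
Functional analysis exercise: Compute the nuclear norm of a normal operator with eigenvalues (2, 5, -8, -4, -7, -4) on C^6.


For a normal operator, singular values equal |eigenvalues|.
Trace norm = sum |lambda_i| = 2 + 5 + 8 + 4 + 7 + 4
= 30

30


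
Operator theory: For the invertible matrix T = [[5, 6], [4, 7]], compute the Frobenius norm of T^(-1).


det(T) = 5*7 - 6*4 = 11
T^(-1) = (1/11) * [[7, -6], [-4, 5]] = [[0.6364, -0.5455], [-0.3636, 0.4545]]
||T^(-1)||_F^2 = 0.6364^2 + (-0.5455)^2 + (-0.3636)^2 + 0.4545^2 = 1.0413
||T^(-1)||_F = sqrt(1.0413) = 1.0205

1.0205


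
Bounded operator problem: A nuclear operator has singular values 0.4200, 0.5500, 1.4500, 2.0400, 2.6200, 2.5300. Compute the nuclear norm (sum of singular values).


The nuclear norm is the sum of all singular values.
||T||_1 = 0.4200 + 0.5500 + 1.4500 + 2.0400 + 2.6200 + 2.5300
= 9.6100

9.6100


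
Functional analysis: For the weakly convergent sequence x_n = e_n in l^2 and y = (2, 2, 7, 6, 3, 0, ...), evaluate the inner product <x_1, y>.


x_1 = e_1 is the standard basis vector with 1 in position 1.
<x_1, y> = y_1 = 2
As n -> infinity, <x_n, y> -> 0, confirming weak convergence of (x_n) to 0.

2


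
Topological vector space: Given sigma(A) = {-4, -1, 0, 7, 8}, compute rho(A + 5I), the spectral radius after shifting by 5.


Spectrum of A + 5I = {1, 4, 5, 12, 13}
Spectral radius = max |lambda| over the shifted spectrum
= max(1, 4, 5, 12, 13) = 13

13


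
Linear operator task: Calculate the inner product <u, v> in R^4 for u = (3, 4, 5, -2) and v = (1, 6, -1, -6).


Computing the standard inner product <u, v> = sum u_i * v_i
= 3*1 + 4*6 + 5*-1 + -2*-6
= 3 + 24 + -5 + 12
= 34

34


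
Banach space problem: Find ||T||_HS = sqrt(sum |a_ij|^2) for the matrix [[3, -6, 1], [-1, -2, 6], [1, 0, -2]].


The Hilbert-Schmidt norm is sqrt(sum of squares of all entries).
Sum of squares = 3^2 + (-6)^2 + 1^2 + (-1)^2 + (-2)^2 + 6^2 + 1^2 + 0^2 + (-2)^2
= 9 + 36 + 1 + 1 + 4 + 36 + 1 + 0 + 4 = 92
||T||_HS = sqrt(92) = 9.5917

9.5917


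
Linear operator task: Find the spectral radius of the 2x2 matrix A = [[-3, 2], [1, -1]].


For a 2x2 matrix, eigenvalues satisfy lambda^2 - (trace)*lambda + det = 0
trace = -3 + -1 = -4
det = -3*-1 - 2*1 = 1
discriminant = (-4)^2 - 4*(1) = 12
spectral radius = max |eigenvalue| = 3.7321

3.7321


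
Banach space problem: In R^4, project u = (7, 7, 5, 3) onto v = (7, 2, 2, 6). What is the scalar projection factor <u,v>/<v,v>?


Computing <u,v> = 7*7 + 7*2 + 5*2 + 3*6 = 91
Computing <v,v> = 7^2 + 2^2 + 2^2 + 6^2 = 93
Projection coefficient = 91/93 = 0.9785

0.9785


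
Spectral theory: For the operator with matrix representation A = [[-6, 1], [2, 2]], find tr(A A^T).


trace(A * A^T) = sum of squares of all entries
= (-6)^2 + 1^2 + 2^2 + 2^2
= 36 + 1 + 4 + 4
= 45

45


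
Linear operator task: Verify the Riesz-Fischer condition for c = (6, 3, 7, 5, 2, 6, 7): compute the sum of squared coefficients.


sum |c_n|^2 = 6^2 + 3^2 + 7^2 + 5^2 + 2^2 + 6^2 + 7^2
= 36 + 9 + 49 + 25 + 4 + 36 + 49
= 208

208


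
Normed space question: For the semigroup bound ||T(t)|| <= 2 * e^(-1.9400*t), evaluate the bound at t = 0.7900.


||T(0.7900)|| <= 2 * exp(-1.9400 * 0.7900)
= 2 * exp(-1.5326)
= 2 * 0.2160
= 0.4319

0.4319


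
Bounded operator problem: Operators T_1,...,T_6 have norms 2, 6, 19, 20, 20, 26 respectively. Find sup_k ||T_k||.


By the Uniform Boundedness Principle, the supremum of norms is finite.
sup_k ||T_k|| = max(2, 6, 19, 20, 20, 26) = 26

26


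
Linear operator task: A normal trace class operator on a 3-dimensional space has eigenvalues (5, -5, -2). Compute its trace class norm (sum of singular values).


For a normal operator, singular values equal |eigenvalues|.
Trace norm = sum |lambda_i| = 5 + 5 + 2
= 12

12


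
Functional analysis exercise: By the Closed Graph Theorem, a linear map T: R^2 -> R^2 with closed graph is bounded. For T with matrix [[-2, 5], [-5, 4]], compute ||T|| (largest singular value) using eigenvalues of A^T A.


A^T A = [[29, -30], [-30, 41]]
trace(A^T A) = 70, det(A^T A) = 289
discriminant = 70^2 - 4*289 = 3744
Largest eigenvalue of A^T A = (trace + sqrt(disc))/2 = 65.5941
||T|| = sqrt(65.5941) = 8.0990

8.0990


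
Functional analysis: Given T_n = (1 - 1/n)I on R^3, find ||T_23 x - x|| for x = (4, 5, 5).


T_23 x - x = (1 - 1/23)x - x = -x/23
||x|| = sqrt(66) = 8.1240
||T_23 x - x|| = ||x||/23 = 8.1240/23 = 0.3532

0.3532


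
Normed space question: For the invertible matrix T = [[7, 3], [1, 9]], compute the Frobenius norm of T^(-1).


det(T) = 7*9 - 3*1 = 60
T^(-1) = (1/60) * [[9, -3], [-1, 7]] = [[0.1500, -0.0500], [-0.0167, 0.1167]]
||T^(-1)||_F^2 = 0.1500^2 + (-0.0500)^2 + (-0.0167)^2 + 0.1167^2 = 0.0389
||T^(-1)||_F = sqrt(0.0389) = 0.1972

0.1972


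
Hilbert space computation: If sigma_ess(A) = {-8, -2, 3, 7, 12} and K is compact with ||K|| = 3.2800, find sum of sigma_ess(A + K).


By Weyl's theorem, the essential spectrum is invariant under compact perturbations.
sigma_ess(A + K) = sigma_ess(A) = {-8, -2, 3, 7, 12}
Sum = -8 + -2 + 3 + 7 + 12 = 12

12


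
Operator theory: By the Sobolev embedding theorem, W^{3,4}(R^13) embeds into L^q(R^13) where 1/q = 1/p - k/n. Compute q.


Using the Sobolev embedding formula: 1/q = 1/p - k/n
1/q = 1/4 - 3/13 = 1/52
q = 1/(1/52) = 52

52.0000


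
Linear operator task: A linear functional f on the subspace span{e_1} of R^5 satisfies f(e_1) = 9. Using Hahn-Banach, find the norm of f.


The norm of f is given by ||f|| = sup_{||x||=1} |f(x)|.
On span{e_1}, ||e_1|| = 1, so ||f|| = |f(e_1)| / ||e_1||
= |9| / 1 = 9.0000

9.0000


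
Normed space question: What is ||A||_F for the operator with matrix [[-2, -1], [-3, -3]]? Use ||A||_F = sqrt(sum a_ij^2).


||A||_F^2 = sum a_ij^2
= (-2)^2 + (-1)^2 + (-3)^2 + (-3)^2
= 4 + 1 + 9 + 9 = 23
||A||_F = sqrt(23) = 4.7958

4.7958


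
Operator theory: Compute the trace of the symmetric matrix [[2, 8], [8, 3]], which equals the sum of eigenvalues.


For a self-adjoint (symmetric) matrix, the eigenvalues are real.
The sum of eigenvalues equals the trace of the matrix.
trace = 2 + 3 = 5

5


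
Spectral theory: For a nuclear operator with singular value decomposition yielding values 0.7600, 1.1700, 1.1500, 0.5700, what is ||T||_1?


The nuclear norm is the sum of all singular values.
||T||_1 = 0.7600 + 1.1700 + 1.1500 + 0.5700
= 3.6500

3.6500


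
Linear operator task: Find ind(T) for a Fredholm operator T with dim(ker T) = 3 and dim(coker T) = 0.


The Fredholm index is defined as ind(T) = dim(ker T) - dim(coker T)
= 3 - 0
= 3

3


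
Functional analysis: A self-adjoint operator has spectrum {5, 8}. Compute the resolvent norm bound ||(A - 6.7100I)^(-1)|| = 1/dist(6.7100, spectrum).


dist(6.7100, {5, 8}) = min(|6.7100 - 5|, |6.7100 - 8|)
= min(1.7100, 1.2900) = 1.2900
Resolvent bound = 1/1.2900 = 0.7752

0.7752


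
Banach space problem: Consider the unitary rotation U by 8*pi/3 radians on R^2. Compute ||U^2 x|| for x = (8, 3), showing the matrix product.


U is a rotation by theta = 8*pi/3
U^2 = rotation by 2*theta = 16*pi/3 = 4*pi/3 (mod 2*pi)
cos(4*pi/3) = -0.5000, sin(4*pi/3) = -0.8660
U^2 x = (-0.5000 * 8 - -0.8660 * 3, -0.8660 * 8 + -0.5000 * 3)
= (-1.4019, -8.4282)
||U^2 x|| = sqrt((-1.4019)^2 + (-8.4282)^2) = sqrt(73.0000) = 8.5440

8.5440


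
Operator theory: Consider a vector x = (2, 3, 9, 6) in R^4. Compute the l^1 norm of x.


The l^1 norm equals the sum of absolute values of all components.
||x||_1 = 2 + 3 + 9 + 6
= 20

20.0000


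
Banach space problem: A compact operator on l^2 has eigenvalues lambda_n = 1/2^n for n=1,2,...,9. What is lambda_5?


The eigenvalue formula gives lambda_5 = 1/2^5
= 1/32
= 0.0312

0.0312


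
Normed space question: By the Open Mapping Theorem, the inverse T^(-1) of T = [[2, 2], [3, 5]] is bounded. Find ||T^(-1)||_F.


det(T) = 2*5 - 2*3 = 4
T^(-1) = (1/4) * [[5, -2], [-3, 2]] = [[1.2500, -0.5000], [-0.7500, 0.5000]]
||T^(-1)||_F^2 = 1.2500^2 + (-0.5000)^2 + (-0.7500)^2 + 0.5000^2 = 2.6250
||T^(-1)||_F = sqrt(2.6250) = 1.6202

1.6202


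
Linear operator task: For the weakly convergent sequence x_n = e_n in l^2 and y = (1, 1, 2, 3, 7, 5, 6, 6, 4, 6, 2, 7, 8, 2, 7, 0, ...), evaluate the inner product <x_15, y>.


x_15 = e_15 is the standard basis vector with 1 in position 15.
<x_15, y> = y_15 = 7
As n -> infinity, <x_n, y> -> 0, confirming weak convergence of (x_n) to 0.

7


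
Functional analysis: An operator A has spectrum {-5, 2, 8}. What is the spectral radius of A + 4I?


Spectrum of A + 4I = {-1, 6, 12}
Spectral radius = max |lambda| over the shifted spectrum
= max(1, 6, 12) = 12

12


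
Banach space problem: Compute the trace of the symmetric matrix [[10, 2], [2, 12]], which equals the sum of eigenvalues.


For a self-adjoint (symmetric) matrix, the eigenvalues are real.
The sum of eigenvalues equals the trace of the matrix.
trace = 10 + 12 = 22

22


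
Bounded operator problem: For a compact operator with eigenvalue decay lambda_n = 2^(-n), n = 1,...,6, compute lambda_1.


The eigenvalue formula gives lambda_1 = 1/2^1
= 1/2
= 0.5000

0.5000


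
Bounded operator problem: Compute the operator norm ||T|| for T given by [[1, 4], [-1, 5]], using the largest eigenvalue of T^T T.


A^T A = [[2, -1], [-1, 41]]
trace(A^T A) = 43, det(A^T A) = 81
discriminant = 43^2 - 4*81 = 1525
Largest eigenvalue of A^T A = (trace + sqrt(disc))/2 = 41.0256
||T|| = sqrt(41.0256) = 6.4051

6.4051


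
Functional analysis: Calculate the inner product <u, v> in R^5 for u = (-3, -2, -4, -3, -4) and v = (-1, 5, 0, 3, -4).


Computing the standard inner product <u, v> = sum u_i * v_i
= -3*-1 + -2*5 + -4*0 + -3*3 + -4*-4
= 3 + -10 + 0 + -9 + 16
= 0

0


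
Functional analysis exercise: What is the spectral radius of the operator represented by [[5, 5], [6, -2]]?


For a 2x2 matrix, eigenvalues satisfy lambda^2 - (trace)*lambda + det = 0
trace = 5 + -2 = 3
det = 5*-2 - 5*6 = -40
discriminant = 3^2 - 4*(-40) = 169
spectral radius = max |eigenvalue| = 8.0000

8.0000


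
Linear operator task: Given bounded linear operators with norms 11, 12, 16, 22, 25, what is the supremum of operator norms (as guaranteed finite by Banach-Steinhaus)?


By the Uniform Boundedness Principle, the supremum of norms is finite.
sup_k ||T_k|| = max(11, 12, 16, 22, 25) = 25

25


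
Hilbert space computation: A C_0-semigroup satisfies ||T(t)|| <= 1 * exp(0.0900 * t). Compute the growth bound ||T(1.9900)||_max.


||T(1.9900)|| <= 1 * exp(0.0900 * 1.9900)
= 1 * exp(0.1791)
= 1 * 1.1961
= 1.1961

1.1961


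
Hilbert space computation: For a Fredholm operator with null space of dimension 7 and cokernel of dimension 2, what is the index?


The Fredholm index is defined as ind(T) = dim(ker T) - dim(coker T)
= 7 - 2
= 5

5


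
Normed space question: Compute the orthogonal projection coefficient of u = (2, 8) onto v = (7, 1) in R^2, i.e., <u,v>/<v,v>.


Computing <u,v> = 2*7 + 8*1 = 22
Computing <v,v> = 7^2 + 1^2 = 50
Projection coefficient = 22/50 = 0.4400

0.4400


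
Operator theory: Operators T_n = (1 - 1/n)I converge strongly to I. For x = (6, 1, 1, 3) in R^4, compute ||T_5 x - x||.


T_5 x - x = (1 - 1/5)x - x = -x/5
||x|| = sqrt(47) = 6.8557
||T_5 x - x|| = ||x||/5 = 6.8557/5 = 1.3711

1.3711


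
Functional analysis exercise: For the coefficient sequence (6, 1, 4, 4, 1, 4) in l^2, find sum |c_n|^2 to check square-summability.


sum |c_n|^2 = 6^2 + 1^2 + 4^2 + 4^2 + 1^2 + 4^2
= 36 + 1 + 16 + 16 + 1 + 16
= 86

86


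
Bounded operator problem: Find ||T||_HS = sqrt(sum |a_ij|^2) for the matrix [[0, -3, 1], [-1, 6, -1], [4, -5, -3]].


The Hilbert-Schmidt norm is sqrt(sum of squares of all entries).
Sum of squares = 0^2 + (-3)^2 + 1^2 + (-1)^2 + 6^2 + (-1)^2 + 4^2 + (-5)^2 + (-3)^2
= 0 + 9 + 1 + 1 + 36 + 1 + 16 + 25 + 9 = 98
||T||_HS = sqrt(98) = 9.8995

9.8995


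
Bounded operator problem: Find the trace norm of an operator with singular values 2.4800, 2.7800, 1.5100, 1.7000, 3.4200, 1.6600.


The nuclear norm is the sum of all singular values.
||T||_1 = 2.4800 + 2.7800 + 1.5100 + 1.7000 + 3.4200 + 1.6600
= 13.5500

13.5500


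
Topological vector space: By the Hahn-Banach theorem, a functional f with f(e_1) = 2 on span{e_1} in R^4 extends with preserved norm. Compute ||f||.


The norm of f is given by ||f|| = sup_{||x||=1} |f(x)|.
On span{e_1}, ||e_1|| = 1, so ||f|| = |f(e_1)| / ||e_1||
= |2| / 1 = 2.0000

2.0000


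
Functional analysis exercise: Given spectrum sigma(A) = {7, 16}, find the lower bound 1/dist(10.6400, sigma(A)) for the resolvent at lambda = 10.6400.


dist(10.6400, {7, 16}) = min(|10.6400 - 7|, |10.6400 - 16|)
= min(3.6400, 5.3600) = 3.6400
Resolvent bound = 1/3.6400 = 0.2747

0.2747


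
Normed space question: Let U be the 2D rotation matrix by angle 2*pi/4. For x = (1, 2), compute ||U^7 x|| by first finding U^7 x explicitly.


U is a rotation by theta = 2*pi/4
U^7 = rotation by 7*theta = 14*pi/4 = 6*pi/4 (mod 2*pi)
cos(6*pi/4) = 0.0000, sin(6*pi/4) = -1.0000
U^7 x = (0.0000 * 1 - -1.0000 * 2, -1.0000 * 1 + 0.0000 * 2)
= (2.0000, -1.0000)
||U^7 x|| = sqrt(2.0000^2 + (-1.0000)^2) = sqrt(5.0000) = 2.2361

2.2361


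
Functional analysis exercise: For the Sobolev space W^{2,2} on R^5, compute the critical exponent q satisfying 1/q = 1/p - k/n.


Using the Sobolev embedding formula: 1/q = 1/p - k/n
1/q = 1/2 - 2/5 = 1/10
q = 1/(1/10) = 10

10.0000


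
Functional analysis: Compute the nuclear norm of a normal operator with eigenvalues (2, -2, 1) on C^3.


For a normal operator, singular values equal |eigenvalues|.
Trace norm = sum |lambda_i| = 2 + 2 + 1
= 5

5


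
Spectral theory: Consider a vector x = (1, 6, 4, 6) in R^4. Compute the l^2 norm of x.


The l^2 norm = (sum |x_i|^2)^(1/2)
Sum of 2th powers = 1 + 36 + 16 + 36 = 89
||x||_2 = (89)^(1/2) = 9.4340

9.4340


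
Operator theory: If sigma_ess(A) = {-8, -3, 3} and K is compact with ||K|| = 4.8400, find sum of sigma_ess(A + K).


By Weyl's theorem, the essential spectrum is invariant under compact perturbations.
sigma_ess(A + K) = sigma_ess(A) = {-8, -3, 3}
Sum = -8 + -3 + 3 = -8

-8


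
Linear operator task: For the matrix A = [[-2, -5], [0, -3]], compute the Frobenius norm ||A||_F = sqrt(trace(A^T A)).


||A||_F^2 = sum a_ij^2
= (-2)^2 + (-5)^2 + 0^2 + (-3)^2
= 4 + 25 + 0 + 9 = 38
||A||_F = sqrt(38) = 6.1644

6.1644


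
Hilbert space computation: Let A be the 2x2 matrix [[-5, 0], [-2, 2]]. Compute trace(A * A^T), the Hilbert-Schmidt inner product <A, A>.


trace(A * A^T) = sum of squares of all entries
= (-5)^2 + 0^2 + (-2)^2 + 2^2
= 25 + 0 + 4 + 4
= 33

33


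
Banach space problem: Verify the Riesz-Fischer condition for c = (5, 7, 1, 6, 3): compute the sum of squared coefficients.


sum |c_n|^2 = 5^2 + 7^2 + 1^2 + 6^2 + 3^2
= 25 + 49 + 1 + 36 + 9
= 120

120


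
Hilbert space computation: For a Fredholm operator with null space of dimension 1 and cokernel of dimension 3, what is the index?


The Fredholm index is defined as ind(T) = dim(ker T) - dim(coker T)
= 1 - 3
= -2

-2


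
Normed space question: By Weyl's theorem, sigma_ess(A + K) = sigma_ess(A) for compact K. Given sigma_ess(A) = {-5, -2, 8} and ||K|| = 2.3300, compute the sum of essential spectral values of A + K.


By Weyl's theorem, the essential spectrum is invariant under compact perturbations.
sigma_ess(A + K) = sigma_ess(A) = {-5, -2, 8}
Sum = -5 + -2 + 8 = 1

1


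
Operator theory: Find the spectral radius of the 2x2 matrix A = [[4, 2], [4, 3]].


For a 2x2 matrix, eigenvalues satisfy lambda^2 - (trace)*lambda + det = 0
trace = 4 + 3 = 7
det = 4*3 - 2*4 = 4
discriminant = 7^2 - 4*(4) = 33
spectral radius = max |eigenvalue| = 6.3723

6.3723


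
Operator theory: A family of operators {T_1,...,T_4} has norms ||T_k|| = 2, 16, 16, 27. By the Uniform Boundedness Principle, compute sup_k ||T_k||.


By the Uniform Boundedness Principle, the supremum of norms is finite.
sup_k ||T_k|| = max(2, 16, 16, 27) = 27

27
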